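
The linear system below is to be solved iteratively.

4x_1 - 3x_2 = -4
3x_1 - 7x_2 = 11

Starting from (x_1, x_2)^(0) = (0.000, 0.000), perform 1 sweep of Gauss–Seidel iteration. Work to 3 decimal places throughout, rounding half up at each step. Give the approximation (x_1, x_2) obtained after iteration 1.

Iteration 1:
  x_1 = (-4 - (-3)·0.000) / (4) = -1.000
  x_2 = (11 - (3)·-1.000) / (-7) = -2.000

(-1.000, -2.000)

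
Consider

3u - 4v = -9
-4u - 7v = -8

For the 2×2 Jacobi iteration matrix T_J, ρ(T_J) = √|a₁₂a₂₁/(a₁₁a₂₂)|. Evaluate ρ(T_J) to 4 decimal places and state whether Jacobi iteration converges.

0.8729

a₁₂a₂₁/(a₁₁a₂₂) = (-4)·(-4) / ((3)·(-7)) = -0.761905
ρ = √|-0.761905| = √0.761905 = 0.8729
ρ < 1, so Jacobi converges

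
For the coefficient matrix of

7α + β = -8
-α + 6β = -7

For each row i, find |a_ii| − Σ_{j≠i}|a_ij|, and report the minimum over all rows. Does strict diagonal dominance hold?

row 1: |7| − (1) = 6
row 2: |6| − (1) = 5
minimum over rows = 5 → strictly diagonally dominant (convergence guaranteed)

5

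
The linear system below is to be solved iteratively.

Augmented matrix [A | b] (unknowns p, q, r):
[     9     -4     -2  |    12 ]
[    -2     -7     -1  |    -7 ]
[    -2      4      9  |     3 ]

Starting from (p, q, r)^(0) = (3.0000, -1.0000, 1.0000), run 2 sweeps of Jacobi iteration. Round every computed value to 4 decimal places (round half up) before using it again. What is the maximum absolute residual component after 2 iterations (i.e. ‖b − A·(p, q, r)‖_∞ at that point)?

0.8180

Iteration 1:
  p = (12 - (-4)·-1.0000 - (-2)·1.0000) / (9) = 1.1111
  q = (-7 - (-2)·3.0000 - (-1)·1.0000) / (-7) = 0.0000
  r = (3 - (-2)·3.0000 - (4)·-1.0000) / (9) = 1.4444
Iteration 2:
  p = (12 - (-4)·0.0000 - (-2)·1.4444) / (9) = 1.6543
  q = (-7 - (-2)·1.1111 - (-1)·1.4444) / (-7) = 0.4762
  r = (3 - (-2)·1.1111 - (4)·0.0000) / (9) = 0.5802
Residual b − A·x = (0.1765, 0.2222, -0.8180); ∞-norm = 0.8180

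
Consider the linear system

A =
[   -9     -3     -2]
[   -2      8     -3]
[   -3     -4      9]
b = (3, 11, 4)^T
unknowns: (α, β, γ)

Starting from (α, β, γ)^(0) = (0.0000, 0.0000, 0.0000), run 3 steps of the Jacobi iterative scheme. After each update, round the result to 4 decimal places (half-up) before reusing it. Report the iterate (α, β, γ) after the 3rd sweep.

Iteration 1:
  α = (3 - (-3)·0.0000 - (-2)·0.0000) / (-9) = -0.3333
  β = (11 - (-2)·0.0000 - (-3)·0.0000) / (8) = 1.3750
  γ = (4 - (-3)·0.0000 - (-4)·0.0000) / (9) = 0.4444
Iteration 2:
  α = (3 - (-3)·1.3750 - (-2)·0.4444) / (-9) = -0.8904
  β = (11 - (-2)·-0.3333 - (-3)·0.4444) / (8) = 1.4583
  γ = (4 - (-3)·-0.3333 - (-4)·1.3750) / (9) = 0.9445
Iteration 3:
  α = (3 - (-3)·1.4583 - (-2)·0.9445) / (-9) = -1.0293
  β = (11 - (-2)·-0.8904 - (-3)·0.9445) / (8) = 1.5066
  γ = (4 - (-3)·-0.8904 - (-4)·1.4583) / (9) = 0.7958

(-1.0293, 1.5066, 0.7958)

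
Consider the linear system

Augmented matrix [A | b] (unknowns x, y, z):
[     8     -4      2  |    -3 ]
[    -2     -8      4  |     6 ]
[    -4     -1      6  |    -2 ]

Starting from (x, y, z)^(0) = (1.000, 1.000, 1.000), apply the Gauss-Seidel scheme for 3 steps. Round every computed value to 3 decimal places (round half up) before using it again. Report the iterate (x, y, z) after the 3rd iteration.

Iteration 1:
  x = (-3 - (-4)·1.000 - (2)·1.000) / (8) = -0.125
  y = (6 - (-2)·-0.125 - (4)·1.000) / (-8) = -0.219
  z = (-2 - (-4)·-0.125 - (-1)·-0.219) / (6) = -0.453
Iteration 2:
  x = (-3 - (-4)·-0.219 - (2)·-0.453) / (8) = -0.371
  y = (6 - (-2)·-0.371 - (4)·-0.453) / (-8) = -0.884
  z = (-2 - (-4)·-0.371 - (-1)·-0.884) / (6) = -0.728
Iteration 3:
  x = (-3 - (-4)·-0.884 - (2)·-0.728) / (8) = -0.635
  y = (6 - (-2)·-0.635 - (4)·-0.728) / (-8) = -0.955
  z = (-2 - (-4)·-0.635 - (-1)·-0.955) / (6) = -0.916

(-0.635, -0.955, -0.916)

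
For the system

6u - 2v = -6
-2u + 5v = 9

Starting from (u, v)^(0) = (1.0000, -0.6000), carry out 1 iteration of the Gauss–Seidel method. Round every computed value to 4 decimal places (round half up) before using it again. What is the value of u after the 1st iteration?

Iteration 1:
  u = (-6 - (-2)·-0.6000) / (6) = -1.2000
  v = (9 - (-2)·-1.2000) / (5) = 1.3200

-1.2000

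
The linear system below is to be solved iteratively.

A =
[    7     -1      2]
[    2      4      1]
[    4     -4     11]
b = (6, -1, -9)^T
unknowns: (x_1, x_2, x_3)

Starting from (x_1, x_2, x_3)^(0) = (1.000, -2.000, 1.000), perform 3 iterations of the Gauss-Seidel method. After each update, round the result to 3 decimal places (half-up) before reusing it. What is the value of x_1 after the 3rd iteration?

Iteration 1:
  x_1 = (6 - (-1)·-2.000 - (2)·1.000) / (7) = 0.286
  x_2 = (-1 - (2)·0.286 - (1)·1.000) / (4) = -0.643
  x_3 = (-9 - (4)·0.286 - (-4)·-0.643) / (11) = -1.156
Iteration 2:
  x_1 = (6 - (-1)·-0.643 - (2)·-1.156) / (7) = 1.096
  x_2 = (-1 - (2)·1.096 - (1)·-1.156) / (4) = -0.509
  x_3 = (-9 - (4)·1.096 - (-4)·-0.509) / (11) = -1.402
Iteration 3:
  x_1 = (6 - (-1)·-0.509 - (2)·-1.402) / (7) = 1.185
  x_2 = (-1 - (2)·1.185 - (1)·-1.402) / (4) = -0.492
  x_3 = (-9 - (4)·1.185 - (-4)·-0.492) / (11) = -1.428

1.185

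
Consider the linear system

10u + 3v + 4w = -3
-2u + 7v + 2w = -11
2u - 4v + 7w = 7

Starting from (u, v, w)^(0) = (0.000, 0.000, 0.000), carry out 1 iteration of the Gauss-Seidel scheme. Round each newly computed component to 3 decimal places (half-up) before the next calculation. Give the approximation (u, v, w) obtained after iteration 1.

Iteration 1:
  u = (-3 - (3)·0.000 - (4)·0.000) / (10) = -0.300
  v = (-11 - (-2)·-0.300 - (2)·0.000) / (7) = -1.657
  w = (7 - (2)·-0.300 - (-4)·-1.657) / (7) = 0.139

(-0.300, -1.657, 0.139)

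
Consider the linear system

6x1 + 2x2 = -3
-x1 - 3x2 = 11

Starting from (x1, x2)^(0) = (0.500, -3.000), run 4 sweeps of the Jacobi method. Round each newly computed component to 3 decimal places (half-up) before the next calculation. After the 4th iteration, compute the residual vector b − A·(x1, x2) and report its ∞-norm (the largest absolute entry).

0.031

Iteration 1:
  x1 = (-3 - (2)·-3.000) / (6) = 0.500
  x2 = (11 - (-1)·0.500) / (-3) = -3.833
Iteration 2:
  x1 = (-3 - (2)·-3.833) / (6) = 0.778
  x2 = (11 - (-1)·0.500) / (-3) = -3.833
Iteration 3:
  x1 = (-3 - (2)·-3.833) / (6) = 0.778
  x2 = (11 - (-1)·0.778) / (-3) = -3.926
Iteration 4:
  x1 = (-3 - (2)·-3.926) / (6) = 0.809
  x2 = (11 - (-1)·0.778) / (-3) = -3.926
Residual b − A·x = (-0.002, 0.031); ∞-norm = 0.031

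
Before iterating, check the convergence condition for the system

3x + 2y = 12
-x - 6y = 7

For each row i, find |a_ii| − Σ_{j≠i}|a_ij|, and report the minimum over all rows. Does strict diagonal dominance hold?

row 1: |3| − (2) = 1
row 2: |-6| − (1) = 5
minimum over rows = 1 → strictly diagonally dominant (convergence guaranteed)

1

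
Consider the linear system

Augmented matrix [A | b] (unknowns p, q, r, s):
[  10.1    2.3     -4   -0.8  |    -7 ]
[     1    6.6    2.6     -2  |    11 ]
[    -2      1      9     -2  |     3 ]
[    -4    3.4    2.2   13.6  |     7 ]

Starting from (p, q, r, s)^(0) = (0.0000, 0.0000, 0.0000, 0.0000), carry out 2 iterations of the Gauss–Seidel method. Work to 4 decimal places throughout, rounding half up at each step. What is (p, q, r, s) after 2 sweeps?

(-1.1137, 1.8032, -0.1432, -0.2405)

Iteration 1:
  p = (-7 - (2.3)·0.0000 - (-4)·0.0000 - (-0.8)·0.0000) / (10.1) = -0.6931
  q = (11 - (1)·-0.6931 - (2.6)·0.0000 - (-2)·0.0000) / (6.6) = 1.7717
  r = (3 - (-2)·-0.6931 - (1)·1.7717 - (-2)·0.0000) / (9) = -0.0175
  s = (7 - (-4)·-0.6931 - (3.4)·1.7717 - (2.2)·-0.0175) / (13.6) = -0.1292
Iteration 2:
  p = (-7 - (2.3)·1.7717 - (-4)·-0.0175 - (-0.8)·-0.1292) / (10.1) = -1.1137
  q = (11 - (1)·-1.1137 - (2.6)·-0.0175 - (-2)·-0.1292) / (6.6) = 1.8032
  r = (3 - (-2)·-1.1137 - (1)·1.8032 - (-2)·-0.1292) / (9) = -0.1432
  s = (7 - (-4)·-1.1137 - (3.4)·1.8032 - (2.2)·-0.1432) / (13.6) = -0.2405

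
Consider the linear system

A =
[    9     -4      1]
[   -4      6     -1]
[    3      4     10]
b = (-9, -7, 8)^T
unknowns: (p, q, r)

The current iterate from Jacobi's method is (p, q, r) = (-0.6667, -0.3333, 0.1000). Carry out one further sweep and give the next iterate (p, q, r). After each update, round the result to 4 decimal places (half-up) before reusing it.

(-1.1592, -1.5945, 1.1333)

One sweep:
  p = (-9 - (-4)·-0.3333 - (1)·0.1000) / (9) = -1.1592
  q = (-7 - (-4)·-0.6667 - (-1)·0.1000) / (6) = -1.5945
  r = (8 - (3)·-0.6667 - (4)·-0.3333) / (10) = 1.1333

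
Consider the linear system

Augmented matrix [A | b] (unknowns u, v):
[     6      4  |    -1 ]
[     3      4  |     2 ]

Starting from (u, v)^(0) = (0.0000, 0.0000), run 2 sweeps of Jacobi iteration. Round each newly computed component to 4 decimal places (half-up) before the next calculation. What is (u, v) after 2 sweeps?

Iteration 1:
  u = (-1 - (4)·0.0000) / (6) = -0.1667
  v = (2 - (3)·0.0000) / (4) = 0.5000
Iteration 2:
  u = (-1 - (4)·0.5000) / (6) = -0.5000
  v = (2 - (3)·-0.1667) / (4) = 0.6250

(-0.5000, 0.6250)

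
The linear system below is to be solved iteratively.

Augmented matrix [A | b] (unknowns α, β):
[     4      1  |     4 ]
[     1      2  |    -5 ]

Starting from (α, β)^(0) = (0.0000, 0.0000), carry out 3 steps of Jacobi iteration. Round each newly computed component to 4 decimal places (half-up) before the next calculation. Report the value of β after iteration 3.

-3.3125

Iteration 1:
  α = (4 - (1)·0.0000) / (4) = 1.0000
  β = (-5 - (1)·0.0000) / (2) = -2.5000
Iteration 2:
  α = (4 - (1)·-2.5000) / (4) = 1.6250
  β = (-5 - (1)·1.0000) / (2) = -3.0000
Iteration 3:
  α = (4 - (1)·-3.0000) / (4) = 1.7500
  β = (-5 - (1)·1.6250) / (2) = -3.3125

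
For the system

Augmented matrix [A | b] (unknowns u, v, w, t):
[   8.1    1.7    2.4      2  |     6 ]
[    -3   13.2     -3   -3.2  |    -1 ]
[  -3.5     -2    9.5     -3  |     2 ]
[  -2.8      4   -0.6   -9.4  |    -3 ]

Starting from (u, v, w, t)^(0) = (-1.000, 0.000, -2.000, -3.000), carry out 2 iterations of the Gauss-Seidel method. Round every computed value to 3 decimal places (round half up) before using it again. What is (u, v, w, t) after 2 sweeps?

(1.101, -0.008, 0.417, -0.039)

Iteration 1:
  u = (6 - (1.7)·0.000 - (2.4)·-2.000 - (2)·-3.000) / (8.1) = 2.074
  v = (-1 - (-3)·2.074 - (-3)·-2.000 - (-3.2)·-3.000) / (13.2) = -0.786
  w = (2 - (-3.5)·2.074 - (-2)·-0.786 - (-3)·-3.000) / (9.5) = -0.138
  t = (-3 - (-2.8)·2.074 - (4)·-0.786 - (-0.6)·-0.138) / (-9.4) = -0.624
Iteration 2:
  u = (6 - (1.7)·-0.786 - (2.4)·-0.138 - (2)·-0.624) / (8.1) = 1.101
  v = (-1 - (-3)·1.101 - (-3)·-0.138 - (-3.2)·-0.624) / (13.2) = -0.008
  w = (2 - (-3.5)·1.101 - (-2)·-0.008 - (-3)·-0.624) / (9.5) = 0.417
  t = (-3 - (-2.8)·1.101 - (4)·-0.008 - (-0.6)·0.417) / (-9.4) = -0.039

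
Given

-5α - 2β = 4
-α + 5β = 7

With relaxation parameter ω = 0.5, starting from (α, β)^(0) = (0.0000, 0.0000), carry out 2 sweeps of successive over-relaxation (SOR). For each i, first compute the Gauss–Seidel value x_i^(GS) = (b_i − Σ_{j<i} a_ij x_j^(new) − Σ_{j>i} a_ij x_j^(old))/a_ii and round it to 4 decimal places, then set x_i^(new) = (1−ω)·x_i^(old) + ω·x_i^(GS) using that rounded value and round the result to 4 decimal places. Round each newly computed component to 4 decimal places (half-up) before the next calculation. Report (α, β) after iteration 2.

(-0.7320, 0.9568)

Iteration 1:
  α: GS value = (4 - (-2)·0.0000) / (-5) = -0.8000;  α ← (1−ω)·0.0000 + ω·-0.8000 = -0.4000
  β: GS value = (7 - (-1)·-0.4000) / (5) = 1.3200;  β ← (1−ω)·0.0000 + ω·1.3200 = 0.6600
Iteration 2:
  α: GS value = (4 - (-2)·0.6600) / (-5) = -1.0640;  α ← (1−ω)·-0.4000 + ω·-1.0640 = -0.7320
  β: GS value = (7 - (-1)·-0.7320) / (5) = 1.2536;  β ← (1−ω)·0.6600 + ω·1.2536 = 0.9568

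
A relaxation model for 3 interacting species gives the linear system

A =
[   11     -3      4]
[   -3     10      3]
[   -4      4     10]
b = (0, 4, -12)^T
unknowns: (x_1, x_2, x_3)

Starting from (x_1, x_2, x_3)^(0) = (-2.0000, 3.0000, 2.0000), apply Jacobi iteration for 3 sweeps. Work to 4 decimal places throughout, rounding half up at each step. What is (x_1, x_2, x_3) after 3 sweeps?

(0.6851, 0.9367, -1.3767)

Iteration 1:
  x_1 = (0 - (-3)·3.0000 - (4)·2.0000) / (11) = 0.0909
  x_2 = (4 - (-3)·-2.0000 - (3)·2.0000) / (10) = -0.8000
  x_3 = (-12 - (-4)·-2.0000 - (4)·3.0000) / (10) = -3.2000
Iteration 2:
  x_1 = (0 - (-3)·-0.8000 - (4)·-3.2000) / (11) = 0.9455
  x_2 = (4 - (-3)·0.0909 - (3)·-3.2000) / (10) = 1.3873
  x_3 = (-12 - (-4)·0.0909 - (4)·-0.8000) / (10) = -0.8436
Iteration 3:
  x_1 = (0 - (-3)·1.3873 - (4)·-0.8436) / (11) = 0.6851
  x_2 = (4 - (-3)·0.9455 - (3)·-0.8436) / (10) = 0.9367
  x_3 = (-12 - (-4)·0.9455 - (4)·1.3873) / (10) = -1.3767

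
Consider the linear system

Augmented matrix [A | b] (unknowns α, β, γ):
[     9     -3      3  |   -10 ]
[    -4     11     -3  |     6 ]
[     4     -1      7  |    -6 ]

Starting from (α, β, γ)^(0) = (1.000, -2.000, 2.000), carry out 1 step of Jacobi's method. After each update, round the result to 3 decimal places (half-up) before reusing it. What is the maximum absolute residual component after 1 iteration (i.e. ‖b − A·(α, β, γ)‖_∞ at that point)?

Iteration 1:
  α = (-10 - (-3)·-2.000 - (3)·2.000) / (9) = -2.444
  β = (6 - (-4)·1.000 - (-3)·2.000) / (11) = 1.455
  γ = (-6 - (4)·1.000 - (-1)·-2.000) / (7) = -1.714
Residual b − A·x = (21.503, -24.923, 17.229); ∞-norm = 24.923

24.923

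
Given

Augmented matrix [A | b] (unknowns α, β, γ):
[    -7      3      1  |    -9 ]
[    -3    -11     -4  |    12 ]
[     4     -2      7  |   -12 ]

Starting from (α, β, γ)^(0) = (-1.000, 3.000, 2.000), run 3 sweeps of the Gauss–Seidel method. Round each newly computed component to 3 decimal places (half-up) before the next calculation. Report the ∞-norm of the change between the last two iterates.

Iteration 1:
  α = (-9 - (3)·3.000 - (1)·2.000) / (-7) = 2.857
  β = (12 - (-3)·2.857 - (-4)·2.000) / (-11) = -2.597
  γ = (-12 - (4)·2.857 - (-2)·-2.597) / (7) = -4.089
Iteration 2:
  α = (-9 - (3)·-2.597 - (1)·-4.089) / (-7) = -0.411
  β = (12 - (-3)·-0.411 - (-4)·-4.089) / (-11) = 0.508
  γ = (-12 - (4)·-0.411 - (-2)·0.508) / (7) = -1.334
Iteration 3:
  α = (-9 - (3)·0.508 - (1)·-1.334) / (-7) = 1.313
  β = (12 - (-3)·1.313 - (-4)·-1.334) / (-11) = -0.964
  γ = (-12 - (4)·1.313 - (-2)·-0.964) / (7) = -2.740
Change: (1.724, -1.472, -1.406) → max |·| = 1.724

1.724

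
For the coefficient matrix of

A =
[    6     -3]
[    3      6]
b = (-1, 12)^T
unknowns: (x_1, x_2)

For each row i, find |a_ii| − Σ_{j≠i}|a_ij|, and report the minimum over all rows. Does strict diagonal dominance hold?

row 1: |6| − (3) = 3
row 2: |6| − (3) = 3
minimum over rows = 3 → strictly diagonally dominant (convergence guaranteed)

3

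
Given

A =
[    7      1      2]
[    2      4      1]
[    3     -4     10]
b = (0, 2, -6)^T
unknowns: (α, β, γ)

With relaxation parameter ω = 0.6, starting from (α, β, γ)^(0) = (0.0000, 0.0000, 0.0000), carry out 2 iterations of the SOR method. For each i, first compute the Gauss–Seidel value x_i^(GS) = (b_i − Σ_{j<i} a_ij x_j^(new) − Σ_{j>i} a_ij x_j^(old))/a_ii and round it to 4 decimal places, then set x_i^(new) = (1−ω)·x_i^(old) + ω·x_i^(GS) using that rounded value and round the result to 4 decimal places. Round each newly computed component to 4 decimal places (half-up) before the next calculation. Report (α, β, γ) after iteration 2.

(0.0236, 0.4561, -0.3700)

Iteration 1:
  α: GS value = (0 - (1)·0.0000 - (2)·0.0000) / (7) = 0.0000;  α ← (1−ω)·0.0000 + ω·0.0000 = 0.0000
  β: GS value = (2 - (2)·0.0000 - (1)·0.0000) / (4) = 0.5000;  β ← (1−ω)·0.0000 + ω·0.5000 = 0.3000
  γ: GS value = (-6 - (3)·0.0000 - (-4)·0.3000) / (10) = -0.4800;  γ ← (1−ω)·0.0000 + ω·-0.4800 = -0.2880
Iteration 2:
  α: GS value = (0 - (1)·0.3000 - (2)·-0.2880) / (7) = 0.0394;  α ← (1−ω)·0.0000 + ω·0.0394 = 0.0236
  β: GS value = (2 - (2)·0.0236 - (1)·-0.2880) / (4) = 0.5602;  β ← (1−ω)·0.3000 + ω·0.5602 = 0.4561
  γ: GS value = (-6 - (3)·0.0236 - (-4)·0.4561) / (10) = -0.4246;  γ ← (1−ω)·-0.2880 + ω·-0.4246 = -0.3700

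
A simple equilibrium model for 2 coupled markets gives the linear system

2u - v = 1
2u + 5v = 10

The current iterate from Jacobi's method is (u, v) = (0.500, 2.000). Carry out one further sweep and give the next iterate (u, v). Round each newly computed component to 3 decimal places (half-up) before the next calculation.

One sweep:
  u = (1 - (-1)·2.000) / (2) = 1.500
  v = (10 - (2)·0.500) / (5) = 1.800

(1.500, 1.800)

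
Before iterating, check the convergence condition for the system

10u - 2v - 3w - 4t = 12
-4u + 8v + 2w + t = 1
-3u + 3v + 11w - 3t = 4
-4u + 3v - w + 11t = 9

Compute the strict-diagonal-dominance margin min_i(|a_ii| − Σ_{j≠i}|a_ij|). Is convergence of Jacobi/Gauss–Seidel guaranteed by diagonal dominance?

row 1: |10| − (2+3+4) = 1
row 2: |8| − (4+2+1) = 1
row 3: |11| − (3+3+3) = 2
row 4: |11| − (4+3+1) = 3
minimum over rows = 1 → strictly diagonally dominant (convergence guaranteed)

1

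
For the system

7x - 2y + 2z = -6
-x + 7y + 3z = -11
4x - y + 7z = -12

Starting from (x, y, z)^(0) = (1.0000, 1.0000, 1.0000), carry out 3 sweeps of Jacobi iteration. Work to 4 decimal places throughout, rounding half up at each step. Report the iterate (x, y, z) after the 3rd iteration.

Iteration 1:
  x = (-6 - (-2)·1.0000 - (2)·1.0000) / (7) = -0.8571
  y = (-11 - (-1)·1.0000 - (3)·1.0000) / (7) = -1.8571
  z = (-12 - (4)·1.0000 - (-1)·1.0000) / (7) = -2.1429
Iteration 2:
  x = (-6 - (-2)·-1.8571 - (2)·-2.1429) / (7) = -0.7755
  y = (-11 - (-1)·-0.8571 - (3)·-2.1429) / (7) = -0.7755
  z = (-12 - (4)·-0.8571 - (-1)·-1.8571) / (7) = -1.4898
Iteration 3:
  x = (-6 - (-2)·-0.7755 - (2)·-1.4898) / (7) = -0.6531
  y = (-11 - (-1)·-0.7755 - (3)·-1.4898) / (7) = -1.0437
  z = (-12 - (4)·-0.7755 - (-1)·-0.7755) / (7) = -1.3819

(-0.6531, -1.0437, -1.3819)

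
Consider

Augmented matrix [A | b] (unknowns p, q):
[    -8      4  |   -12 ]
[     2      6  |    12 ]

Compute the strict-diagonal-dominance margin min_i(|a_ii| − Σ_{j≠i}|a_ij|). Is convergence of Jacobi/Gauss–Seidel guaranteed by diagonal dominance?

row 1: |-8| − (4) = 4
row 2: |6| − (2) = 4
minimum over rows = 4 → strictly diagonally dominant (convergence guaranteed)

4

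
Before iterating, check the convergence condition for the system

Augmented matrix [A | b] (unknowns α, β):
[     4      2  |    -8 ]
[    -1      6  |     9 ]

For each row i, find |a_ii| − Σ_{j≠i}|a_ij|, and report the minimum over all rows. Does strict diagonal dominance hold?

2

row 1: |4| − (2) = 2
row 2: |6| − (1) = 5
minimum over rows = 2 → strictly diagonally dominant (convergence guaranteed)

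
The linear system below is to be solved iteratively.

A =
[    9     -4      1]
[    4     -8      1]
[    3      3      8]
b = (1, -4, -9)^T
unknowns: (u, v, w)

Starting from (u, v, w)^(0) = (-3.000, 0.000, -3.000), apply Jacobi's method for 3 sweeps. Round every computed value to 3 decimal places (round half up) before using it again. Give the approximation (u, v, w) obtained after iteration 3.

Iteration 1:
  u = (1 - (-4)·0.000 - (1)·-3.000) / (9) = 0.444
  v = (-4 - (4)·-3.000 - (1)·-3.000) / (-8) = -1.375
  w = (-9 - (3)·-3.000 - (3)·0.000) / (8) = 0.000
Iteration 2:
  u = (1 - (-4)·-1.375 - (1)·0.000) / (9) = -0.500
  v = (-4 - (4)·0.444 - (1)·0.000) / (-8) = 0.722
  w = (-9 - (3)·0.444 - (3)·-1.375) / (8) = -0.776
Iteration 3:
  u = (1 - (-4)·0.722 - (1)·-0.776) / (9) = 0.518
  v = (-4 - (4)·-0.500 - (1)·-0.776) / (-8) = 0.153
  w = (-9 - (3)·-0.500 - (3)·0.722) / (8) = -1.208

(0.518, 0.153, -1.208)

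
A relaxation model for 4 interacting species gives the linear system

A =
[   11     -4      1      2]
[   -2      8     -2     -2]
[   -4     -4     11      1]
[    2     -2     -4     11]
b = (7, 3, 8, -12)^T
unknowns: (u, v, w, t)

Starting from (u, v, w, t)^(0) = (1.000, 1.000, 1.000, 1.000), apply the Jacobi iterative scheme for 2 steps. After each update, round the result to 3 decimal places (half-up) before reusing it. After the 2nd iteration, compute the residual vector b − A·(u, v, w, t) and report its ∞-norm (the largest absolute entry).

2.151

Iteration 1:
  u = (7 - (-4)·1.000 - (1)·1.000 - (2)·1.000) / (11) = 0.727
  v = (3 - (-2)·1.000 - (-2)·1.000 - (-2)·1.000) / (8) = 1.125
  w = (8 - (-4)·1.000 - (-4)·1.000 - (1)·1.000) / (11) = 1.364
  t = (-12 - (2)·1.000 - (-2)·1.000 - (-4)·1.000) / (11) = -0.727
Iteration 2:
  u = (7 - (-4)·1.125 - (1)·1.364 - (2)·-0.727) / (11) = 1.054
  v = (3 - (-2)·0.727 - (-2)·1.364 - (-2)·-0.727) / (8) = 0.716
  w = (8 - (-4)·0.727 - (-4)·1.125 - (1)·-0.727) / (11) = 1.467
  t = (-12 - (2)·0.727 - (-2)·1.125 - (-4)·1.364) / (11) = -0.523
Residual b − A·x = (-2.151, 1.268, -0.534, -1.055); ∞-norm = 2.151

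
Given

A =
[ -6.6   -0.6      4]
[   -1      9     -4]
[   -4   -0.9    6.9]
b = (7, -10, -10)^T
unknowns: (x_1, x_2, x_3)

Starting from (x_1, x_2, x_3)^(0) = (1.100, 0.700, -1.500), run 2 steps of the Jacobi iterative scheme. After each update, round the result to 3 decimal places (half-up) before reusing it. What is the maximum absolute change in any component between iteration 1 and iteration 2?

2.124

Iteration 1:
  x_1 = (7 - (-0.6)·0.700 - (4)·-1.500) / (-6.6) = -2.033
  x_2 = (-10 - (-1)·1.100 - (-4)·-1.500) / (9) = -1.656
  x_3 = (-10 - (-4)·1.100 - (-0.9)·0.700) / (6.9) = -0.720
Iteration 2:
  x_1 = (7 - (-0.6)·-1.656 - (4)·-0.720) / (-6.6) = -1.346
  x_2 = (-10 - (-1)·-2.033 - (-4)·-0.720) / (9) = -1.657
  x_3 = (-10 - (-4)·-2.033 - (-0.9)·-1.656) / (6.9) = -2.844
Change: (0.687, -0.001, -2.124) → max |·| = 2.124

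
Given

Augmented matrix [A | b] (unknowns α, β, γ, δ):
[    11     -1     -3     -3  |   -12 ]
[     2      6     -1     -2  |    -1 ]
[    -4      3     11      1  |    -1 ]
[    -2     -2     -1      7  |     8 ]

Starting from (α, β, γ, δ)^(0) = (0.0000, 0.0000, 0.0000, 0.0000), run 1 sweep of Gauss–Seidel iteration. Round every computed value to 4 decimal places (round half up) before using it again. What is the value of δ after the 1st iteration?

Iteration 1:
  α = (-12 - (-1)·0.0000 - (-3)·0.0000 - (-3)·0.0000) / (11) = -1.0909
  β = (-1 - (2)·-1.0909 - (-1)·0.0000 - (-2)·0.0000) / (6) = 0.1970
  γ = (-1 - (-4)·-1.0909 - (3)·0.1970 - (1)·0.0000) / (11) = -0.5413
  δ = (8 - (-2)·-1.0909 - (-2)·0.1970 - (-1)·-0.5413) / (7) = 0.8101

0.8101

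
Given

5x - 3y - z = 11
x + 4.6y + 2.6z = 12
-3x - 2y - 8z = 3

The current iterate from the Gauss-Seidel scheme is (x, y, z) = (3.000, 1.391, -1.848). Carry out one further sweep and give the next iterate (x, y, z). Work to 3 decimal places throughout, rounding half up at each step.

(2.665, 3.074, -2.143)

One sweep:
  x = (11 - (-3)·1.391 - (-1)·-1.848) / (5) = 2.665
  y = (12 - (1)·2.665 - (2.6)·-1.848) / (4.6) = 3.074
  z = (3 - (-3)·2.665 - (-2)·3.074) / (-8) = -2.143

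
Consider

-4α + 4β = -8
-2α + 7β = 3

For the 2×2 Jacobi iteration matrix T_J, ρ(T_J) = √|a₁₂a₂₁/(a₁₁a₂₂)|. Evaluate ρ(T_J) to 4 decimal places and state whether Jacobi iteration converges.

0.5345

a₁₂a₂₁/(a₁₁a₂₂) = (4)·(-2) / ((-4)·(7)) = 0.285714
ρ = √|0.285714| = √0.285714 = 0.5345
ρ < 1, so Jacobi converges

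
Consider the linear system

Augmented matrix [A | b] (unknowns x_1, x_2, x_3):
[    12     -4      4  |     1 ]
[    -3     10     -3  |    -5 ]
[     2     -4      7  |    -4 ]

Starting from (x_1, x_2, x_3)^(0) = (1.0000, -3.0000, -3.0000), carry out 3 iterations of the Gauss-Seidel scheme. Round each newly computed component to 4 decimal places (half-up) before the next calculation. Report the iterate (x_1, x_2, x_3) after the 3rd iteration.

(0.1550, -0.7846, -1.0641)

Iteration 1:
  x_1 = (1 - (-4)·-3.0000 - (4)·-3.0000) / (12) = 0.0833
  x_2 = (-5 - (-3)·0.0833 - (-3)·-3.0000) / (10) = -1.3750
  x_3 = (-4 - (2)·0.0833 - (-4)·-1.3750) / (7) = -1.3809
Iteration 2:
  x_1 = (1 - (-4)·-1.3750 - (4)·-1.3809) / (12) = 0.0853
  x_2 = (-5 - (-3)·0.0853 - (-3)·-1.3809) / (10) = -0.8887
  x_3 = (-4 - (2)·0.0853 - (-4)·-0.8887) / (7) = -1.1036
Iteration 3:
  x_1 = (1 - (-4)·-0.8887 - (4)·-1.1036) / (12) = 0.1550
  x_2 = (-5 - (-3)·0.1550 - (-3)·-1.1036) / (10) = -0.7846
  x_3 = (-4 - (2)·0.1550 - (-4)·-0.7846) / (7) = -1.0641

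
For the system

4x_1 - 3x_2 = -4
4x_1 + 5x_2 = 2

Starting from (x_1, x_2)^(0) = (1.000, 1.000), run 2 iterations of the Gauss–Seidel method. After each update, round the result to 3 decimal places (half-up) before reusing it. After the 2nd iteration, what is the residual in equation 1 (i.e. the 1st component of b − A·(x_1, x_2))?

Iteration 1:
  x_1 = (-4 - (-3)·1.000) / (4) = -0.250
  x_2 = (2 - (4)·-0.250) / (5) = 0.600
Iteration 2:
  x_1 = (-4 - (-3)·0.600) / (4) = -0.550
  x_2 = (2 - (4)·-0.550) / (5) = 0.840
Residual b − A·x = (0.720, 0.000)

0.720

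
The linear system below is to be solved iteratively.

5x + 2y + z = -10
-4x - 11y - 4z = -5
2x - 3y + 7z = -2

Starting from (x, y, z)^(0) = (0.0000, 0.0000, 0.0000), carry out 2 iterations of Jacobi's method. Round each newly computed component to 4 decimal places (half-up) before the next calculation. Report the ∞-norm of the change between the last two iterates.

Iteration 1:
  x = (-10 - (2)·0.0000 - (1)·0.0000) / (5) = -2.0000
  y = (-5 - (-4)·0.0000 - (-4)·0.0000) / (-11) = 0.4545
  z = (-2 - (2)·0.0000 - (-3)·0.0000) / (7) = -0.2857
Iteration 2:
  x = (-10 - (2)·0.4545 - (1)·-0.2857) / (5) = -2.1247
  y = (-5 - (-4)·-2.0000 - (-4)·-0.2857) / (-11) = 1.2857
  z = (-2 - (2)·-2.0000 - (-3)·0.4545) / (7) = 0.4805
Change: (-0.1247, 0.8312, 0.7662) → max |·| = 0.8312

0.8312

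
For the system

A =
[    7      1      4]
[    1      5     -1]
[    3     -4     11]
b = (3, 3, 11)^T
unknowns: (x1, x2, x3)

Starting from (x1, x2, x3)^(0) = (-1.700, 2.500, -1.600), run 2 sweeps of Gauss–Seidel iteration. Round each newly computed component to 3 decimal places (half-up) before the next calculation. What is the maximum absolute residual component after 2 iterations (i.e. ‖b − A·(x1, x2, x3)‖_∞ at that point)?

Iteration 1:
  x1 = (3 - (1)·2.500 - (4)·-1.600) / (7) = 0.986
  x2 = (3 - (1)·0.986 - (-1)·-1.600) / (5) = 0.083
  x3 = (11 - (3)·0.986 - (-4)·0.083) / (11) = 0.761
Iteration 2:
  x1 = (3 - (1)·0.083 - (4)·0.761) / (7) = -0.018
  x2 = (3 - (1)·-0.018 - (-1)·0.761) / (5) = 0.756
  x3 = (11 - (3)·-0.018 - (-4)·0.756) / (11) = 1.280
Residual b − A·x = (-2.750, 0.518, -0.002); ∞-norm = 2.750

2.750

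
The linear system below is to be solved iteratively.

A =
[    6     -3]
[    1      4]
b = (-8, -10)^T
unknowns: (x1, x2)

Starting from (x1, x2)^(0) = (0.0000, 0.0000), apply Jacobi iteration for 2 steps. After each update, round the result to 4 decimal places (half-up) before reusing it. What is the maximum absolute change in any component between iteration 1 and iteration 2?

Iteration 1:
  x1 = (-8 - (-3)·0.0000) / (6) = -1.3333
  x2 = (-10 - (1)·0.0000) / (4) = -2.5000
Iteration 2:
  x1 = (-8 - (-3)·-2.5000) / (6) = -2.5833
  x2 = (-10 - (1)·-1.3333) / (4) = -2.1667
Change: (-1.2500, 0.3333) → max |·| = 1.2500

1.2500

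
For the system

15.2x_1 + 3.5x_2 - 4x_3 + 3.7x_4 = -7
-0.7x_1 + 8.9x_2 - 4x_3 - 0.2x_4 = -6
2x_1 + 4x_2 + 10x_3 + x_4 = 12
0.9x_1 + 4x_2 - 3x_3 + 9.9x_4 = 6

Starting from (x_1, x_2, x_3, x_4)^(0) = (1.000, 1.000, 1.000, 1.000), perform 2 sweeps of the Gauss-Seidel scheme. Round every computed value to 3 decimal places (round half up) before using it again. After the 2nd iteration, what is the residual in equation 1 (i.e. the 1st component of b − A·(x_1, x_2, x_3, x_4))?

Iteration 1:
  x_1 = (-7 - (3.5)·1.000 - (-4)·1.000 - (3.7)·1.000) / (15.2) = -0.671
  x_2 = (-6 - (-0.7)·-0.671 - (-4)·1.000 - (-0.2)·1.000) / (8.9) = -0.255
  x_3 = (12 - (2)·-0.671 - (4)·-0.255 - (1)·1.000) / (10) = 1.336
  x_4 = (6 - (0.9)·-0.671 - (4)·-0.255 - (-3)·1.336) / (9.9) = 1.175
Iteration 2:
  x_1 = (-7 - (3.5)·-0.255 - (-4)·1.336 - (3.7)·1.175) / (15.2) = -0.336
  x_2 = (-6 - (-0.7)·-0.336 - (-4)·1.336 - (-0.2)·1.175) / (8.9) = -0.074
  x_3 = (12 - (2)·-0.336 - (4)·-0.074 - (1)·1.175) / (10) = 1.179
  x_4 = (6 - (0.9)·-0.336 - (4)·-0.074 - (-3)·1.179) / (9.9) = 1.024
Residual b − A·x = (-0.707, -0.656, 0.154, -0.002)

-0.707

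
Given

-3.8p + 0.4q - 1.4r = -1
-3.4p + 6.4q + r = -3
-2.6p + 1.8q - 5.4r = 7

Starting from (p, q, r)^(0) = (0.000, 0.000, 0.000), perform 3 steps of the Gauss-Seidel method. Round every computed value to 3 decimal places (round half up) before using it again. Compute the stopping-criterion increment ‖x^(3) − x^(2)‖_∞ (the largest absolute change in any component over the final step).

Iteration 1:
  p = (-1 - (0.4)·0.000 - (-1.4)·0.000) / (-3.8) = 0.263
  q = (-3 - (-3.4)·0.263 - (1)·0.000) / (6.4) = -0.329
  r = (7 - (-2.6)·0.263 - (1.8)·-0.329) / (-5.4) = -1.533
Iteration 2:
  p = (-1 - (0.4)·-0.329 - (-1.4)·-1.533) / (-3.8) = 0.793
  q = (-3 - (-3.4)·0.793 - (1)·-1.533) / (6.4) = 0.192
  r = (7 - (-2.6)·0.793 - (1.8)·0.192) / (-5.4) = -1.614
Iteration 3:
  p = (-1 - (0.4)·0.192 - (-1.4)·-1.614) / (-3.8) = 0.878
  q = (-3 - (-3.4)·0.878 - (1)·-1.614) / (6.4) = 0.250
  r = (7 - (-2.6)·0.878 - (1.8)·0.250) / (-5.4) = -1.636
Change: (0.085, 0.058, -0.022) → max |·| = 0.085

0.085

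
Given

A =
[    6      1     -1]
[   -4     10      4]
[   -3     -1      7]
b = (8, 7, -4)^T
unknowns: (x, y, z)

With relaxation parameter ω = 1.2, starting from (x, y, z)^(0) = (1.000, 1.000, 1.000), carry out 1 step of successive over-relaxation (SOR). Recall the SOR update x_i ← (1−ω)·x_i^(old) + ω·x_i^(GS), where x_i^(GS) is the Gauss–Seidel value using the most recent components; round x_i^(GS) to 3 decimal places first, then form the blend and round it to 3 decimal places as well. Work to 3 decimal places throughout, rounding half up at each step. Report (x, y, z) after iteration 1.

Iteration 1:
  x: GS value = (8 - (1)·1.000 - (-1)·1.000) / (6) = 1.333;  x ← (1−ω)·1.000 + ω·1.333 = 1.400
  y: GS value = (7 - (-4)·1.400 - (4)·1.000) / (10) = 0.860;  y ← (1−ω)·1.000 + ω·0.860 = 0.832
  z: GS value = (-4 - (-3)·1.400 - (-1)·0.832) / (7) = 0.147;  z ← (1−ω)·1.000 + ω·0.147 = -0.024

(1.400, 0.832, -0.024)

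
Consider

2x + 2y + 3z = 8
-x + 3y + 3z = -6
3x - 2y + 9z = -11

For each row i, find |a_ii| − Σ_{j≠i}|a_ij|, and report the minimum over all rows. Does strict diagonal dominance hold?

-3

row 1: |2| − (2+3) = -3
row 2: |3| − (1+3) = -1
row 3: |9| − (3+2) = 4
minimum over rows = -3 → not strictly diagonally dominant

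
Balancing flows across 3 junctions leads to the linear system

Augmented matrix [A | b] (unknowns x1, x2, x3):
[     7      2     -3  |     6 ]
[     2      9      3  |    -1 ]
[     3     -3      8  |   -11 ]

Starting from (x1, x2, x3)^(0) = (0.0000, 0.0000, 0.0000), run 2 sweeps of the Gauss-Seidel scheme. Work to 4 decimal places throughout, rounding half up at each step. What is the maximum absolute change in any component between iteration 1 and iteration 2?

0.7564

Iteration 1:
  x1 = (6 - (2)·0.0000 - (-3)·0.0000) / (7) = 0.8571
  x2 = (-1 - (2)·0.8571 - (3)·0.0000) / (9) = -0.3016
  x3 = (-11 - (3)·0.8571 - (-3)·-0.3016) / (8) = -1.8095
Iteration 2:
  x1 = (6 - (2)·-0.3016 - (-3)·-1.8095) / (7) = 0.1678
  x2 = (-1 - (2)·0.1678 - (3)·-1.8095) / (9) = 0.4548
  x3 = (-11 - (3)·0.1678 - (-3)·0.4548) / (8) = -1.2674
Change: (-0.6893, 0.7564, 0.5421) → max |·| = 0.7564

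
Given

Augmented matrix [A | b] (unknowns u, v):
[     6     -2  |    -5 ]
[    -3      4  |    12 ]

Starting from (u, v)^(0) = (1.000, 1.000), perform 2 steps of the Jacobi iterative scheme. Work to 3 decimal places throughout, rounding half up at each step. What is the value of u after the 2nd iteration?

Iteration 1:
  u = (-5 - (-2)·1.000) / (6) = -0.500
  v = (12 - (-3)·1.000) / (4) = 3.750
Iteration 2:
  u = (-5 - (-2)·3.750) / (6) = 0.417
  v = (12 - (-3)·-0.500) / (4) = 2.625

0.417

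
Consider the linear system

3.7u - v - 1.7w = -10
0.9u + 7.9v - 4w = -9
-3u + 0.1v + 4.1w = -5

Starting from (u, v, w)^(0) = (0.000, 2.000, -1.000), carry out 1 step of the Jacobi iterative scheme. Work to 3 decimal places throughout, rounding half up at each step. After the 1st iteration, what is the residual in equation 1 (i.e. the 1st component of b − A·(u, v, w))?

Iteration 1:
  u = (-10 - (-1)·2.000 - (-1.7)·-1.000) / (3.7) = -2.622
  v = (-9 - (0.9)·0.000 - (-4)·-1.000) / (7.9) = -1.646
  w = (-5 - (-3)·0.000 - (0.1)·2.000) / (4.1) = -1.268
Residual b − A·x = (-4.100, 1.291, -7.503)

-4.100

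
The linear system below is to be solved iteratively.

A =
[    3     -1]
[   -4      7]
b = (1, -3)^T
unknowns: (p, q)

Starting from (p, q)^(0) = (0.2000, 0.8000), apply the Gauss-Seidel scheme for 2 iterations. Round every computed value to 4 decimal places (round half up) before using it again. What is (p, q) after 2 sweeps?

Iteration 1:
  p = (1 - (-1)·0.8000) / (3) = 0.6000
  q = (-3 - (-4)·0.6000) / (7) = -0.0857
Iteration 2:
  p = (1 - (-1)·-0.0857) / (3) = 0.3048
  q = (-3 - (-4)·0.3048) / (7) = -0.2544

(0.3048, -0.2544)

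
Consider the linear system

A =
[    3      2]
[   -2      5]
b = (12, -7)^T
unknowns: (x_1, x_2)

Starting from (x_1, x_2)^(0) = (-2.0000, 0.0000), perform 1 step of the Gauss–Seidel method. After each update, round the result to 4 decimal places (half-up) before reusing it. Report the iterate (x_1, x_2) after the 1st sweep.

(4.0000, 0.2000)

Iteration 1:
  x_1 = (12 - (2)·0.0000) / (3) = 4.0000
  x_2 = (-7 - (-2)·4.0000) / (5) = 0.2000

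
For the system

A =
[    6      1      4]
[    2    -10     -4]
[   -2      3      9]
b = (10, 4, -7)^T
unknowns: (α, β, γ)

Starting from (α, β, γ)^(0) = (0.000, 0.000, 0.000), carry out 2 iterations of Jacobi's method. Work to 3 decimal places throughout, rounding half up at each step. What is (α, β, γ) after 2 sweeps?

(2.252, 0.245, -0.274)

Iteration 1:
  α = (10 - (1)·0.000 - (4)·0.000) / (6) = 1.667
  β = (4 - (2)·0.000 - (-4)·0.000) / (-10) = -0.400
  γ = (-7 - (-2)·0.000 - (3)·0.000) / (9) = -0.778
Iteration 2:
  α = (10 - (1)·-0.400 - (4)·-0.778) / (6) = 2.252
  β = (4 - (2)·1.667 - (-4)·-0.778) / (-10) = 0.245
  γ = (-7 - (-2)·1.667 - (3)·-0.400) / (9) = -0.274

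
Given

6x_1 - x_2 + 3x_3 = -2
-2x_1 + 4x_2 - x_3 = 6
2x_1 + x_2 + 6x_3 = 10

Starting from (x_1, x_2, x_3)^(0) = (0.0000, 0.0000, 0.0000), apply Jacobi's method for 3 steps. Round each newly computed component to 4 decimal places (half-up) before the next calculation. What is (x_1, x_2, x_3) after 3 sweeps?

Iteration 1:
  x_1 = (-2 - (-1)·0.0000 - (3)·0.0000) / (6) = -0.3333
  x_2 = (6 - (-2)·0.0000 - (-1)·0.0000) / (4) = 1.5000
  x_3 = (10 - (2)·0.0000 - (1)·0.0000) / (6) = 1.6667
Iteration 2:
  x_1 = (-2 - (-1)·1.5000 - (3)·1.6667) / (6) = -0.9167
  x_2 = (6 - (-2)·-0.3333 - (-1)·1.6667) / (4) = 1.7500
  x_3 = (10 - (2)·-0.3333 - (1)·1.5000) / (6) = 1.5278
Iteration 3:
  x_1 = (-2 - (-1)·1.7500 - (3)·1.5278) / (6) = -0.8056
  x_2 = (6 - (-2)·-0.9167 - (-1)·1.5278) / (4) = 1.4236
  x_3 = (10 - (2)·-0.9167 - (1)·1.7500) / (6) = 1.6806

(-0.8056, 1.4236, 1.6806)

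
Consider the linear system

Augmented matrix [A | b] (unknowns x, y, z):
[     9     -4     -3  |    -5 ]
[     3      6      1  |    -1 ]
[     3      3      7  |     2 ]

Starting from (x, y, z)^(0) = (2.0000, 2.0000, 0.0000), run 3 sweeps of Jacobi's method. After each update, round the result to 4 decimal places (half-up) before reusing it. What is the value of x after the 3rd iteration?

-0.3836

Iteration 1:
  x = (-5 - (-4)·2.0000 - (-3)·0.0000) / (9) = 0.3333
  y = (-1 - (3)·2.0000 - (1)·0.0000) / (6) = -1.1667
  z = (2 - (3)·2.0000 - (3)·2.0000) / (7) = -1.4286
Iteration 2:
  x = (-5 - (-4)·-1.1667 - (-3)·-1.4286) / (9) = -1.5503
  y = (-1 - (3)·0.3333 - (1)·-1.4286) / (6) = -0.0952
  z = (2 - (3)·0.3333 - (3)·-1.1667) / (7) = 0.6429
Iteration 3:
  x = (-5 - (-4)·-0.0952 - (-3)·0.6429) / (9) = -0.3836
  y = (-1 - (3)·-1.5503 - (1)·0.6429) / (6) = 0.5013
  z = (2 - (3)·-1.5503 - (3)·-0.0952) / (7) = 0.9909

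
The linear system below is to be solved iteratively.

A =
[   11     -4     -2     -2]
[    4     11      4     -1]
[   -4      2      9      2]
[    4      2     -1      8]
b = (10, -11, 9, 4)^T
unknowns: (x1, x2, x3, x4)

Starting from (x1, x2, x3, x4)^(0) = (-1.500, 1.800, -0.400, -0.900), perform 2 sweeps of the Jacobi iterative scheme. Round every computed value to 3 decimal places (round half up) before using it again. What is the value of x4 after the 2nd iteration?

Iteration 1:
  x1 = (10 - (-4)·1.800 - (-2)·-0.400 - (-2)·-0.900) / (11) = 1.327
  x2 = (-11 - (4)·-1.500 - (4)·-0.400 - (-1)·-0.900) / (11) = -0.391
  x3 = (9 - (-4)·-1.500 - (2)·1.800 - (2)·-0.900) / (9) = 0.133
  x4 = (4 - (4)·-1.500 - (2)·1.800 - (-1)·-0.400) / (8) = 0.750
Iteration 2:
  x1 = (10 - (-4)·-0.391 - (-2)·0.133 - (-2)·0.750) / (11) = 0.927
  x2 = (-11 - (4)·1.327 - (4)·0.133 - (-1)·0.750) / (11) = -1.463
  x3 = (9 - (-4)·1.327 - (2)·-0.391 - (2)·0.750) / (9) = 1.510
  x4 = (4 - (4)·1.327 - (2)·-0.391 - (-1)·0.133) / (8) = -0.049

-0.049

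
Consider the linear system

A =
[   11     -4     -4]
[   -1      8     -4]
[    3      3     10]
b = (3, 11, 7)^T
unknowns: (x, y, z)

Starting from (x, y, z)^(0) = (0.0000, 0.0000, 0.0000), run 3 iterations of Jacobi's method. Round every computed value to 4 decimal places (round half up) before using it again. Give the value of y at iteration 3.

1.6063

Iteration 1:
  x = (3 - (-4)·0.0000 - (-4)·0.0000) / (11) = 0.2727
  y = (11 - (-1)·0.0000 - (-4)·0.0000) / (8) = 1.3750
  z = (7 - (3)·0.0000 - (3)·0.0000) / (10) = 0.7000
Iteration 2:
  x = (3 - (-4)·1.3750 - (-4)·0.7000) / (11) = 1.0273
  y = (11 - (-1)·0.2727 - (-4)·0.7000) / (8) = 1.7591
  z = (7 - (3)·0.2727 - (3)·1.3750) / (10) = 0.2057
Iteration 3:
  x = (3 - (-4)·1.7591 - (-4)·0.2057) / (11) = 0.9872
  y = (11 - (-1)·1.0273 - (-4)·0.2057) / (8) = 1.6063
  z = (7 - (3)·1.0273 - (3)·1.7591) / (10) = -0.1359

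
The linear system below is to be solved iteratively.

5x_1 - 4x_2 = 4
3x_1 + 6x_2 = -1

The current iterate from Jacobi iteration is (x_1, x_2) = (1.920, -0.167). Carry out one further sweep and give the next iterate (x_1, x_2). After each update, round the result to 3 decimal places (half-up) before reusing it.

One sweep:
  x_1 = (4 - (-4)·-0.167) / (5) = 0.666
  x_2 = (-1 - (3)·1.920) / (6) = -1.127

(0.666, -1.127)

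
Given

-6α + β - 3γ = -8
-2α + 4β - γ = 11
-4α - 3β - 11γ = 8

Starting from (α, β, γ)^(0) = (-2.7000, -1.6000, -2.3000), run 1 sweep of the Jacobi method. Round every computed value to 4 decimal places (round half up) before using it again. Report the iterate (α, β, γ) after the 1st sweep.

(2.2167, 0.8250, 0.6909)

Iteration 1:
  α = (-8 - (1)·-1.6000 - (-3)·-2.3000) / (-6) = 2.2167
  β = (11 - (-2)·-2.7000 - (-1)·-2.3000) / (4) = 0.8250
  γ = (8 - (-4)·-2.7000 - (-3)·-1.6000) / (-11) = 0.6909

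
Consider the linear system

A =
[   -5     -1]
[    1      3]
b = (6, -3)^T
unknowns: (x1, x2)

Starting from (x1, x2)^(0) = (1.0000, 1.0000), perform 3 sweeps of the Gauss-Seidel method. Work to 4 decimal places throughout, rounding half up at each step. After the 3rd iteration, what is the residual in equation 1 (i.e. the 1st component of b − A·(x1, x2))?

Iteration 1:
  x1 = (6 - (-1)·1.0000) / (-5) = -1.4000
  x2 = (-3 - (1)·-1.4000) / (3) = -0.5333
Iteration 2:
  x1 = (6 - (-1)·-0.5333) / (-5) = -1.0933
  x2 = (-3 - (1)·-1.0933) / (3) = -0.6356
Iteration 3:
  x1 = (6 - (-1)·-0.6356) / (-5) = -1.0729
  x2 = (-3 - (1)·-1.0729) / (3) = -0.6424
Residual b − A·x = (-0.0069, 0.0001)

-0.0069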